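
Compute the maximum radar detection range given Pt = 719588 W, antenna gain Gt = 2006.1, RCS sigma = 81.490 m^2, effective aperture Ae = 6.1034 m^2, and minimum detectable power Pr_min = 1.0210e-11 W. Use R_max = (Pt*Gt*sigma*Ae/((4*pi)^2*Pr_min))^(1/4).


R^4 = 719588*2006.1*81.490*6.1034 / ((4*pi)^2 * 1.0210e-11) = 4.453148e+20
R_max = 4.453148e+20^0.25 = 145267 m

145267 m


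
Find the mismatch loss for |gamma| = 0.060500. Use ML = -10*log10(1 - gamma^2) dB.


ML = -10 * log10(1 - 0.060500^2) = -10 * log10(0.99633975) = 0.01593 dB

0.01593 dB


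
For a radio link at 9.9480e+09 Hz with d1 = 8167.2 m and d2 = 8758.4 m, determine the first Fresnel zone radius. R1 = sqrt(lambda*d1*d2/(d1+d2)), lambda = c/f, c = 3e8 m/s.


lambda = c / f = 3.0000e+08 / 9.9480e+09 = 0.03015682 m
R1 = sqrt(0.03015682 * 8167.2 * 8758.4 / (8167.2 + 8758.4)) = 11.29 m

11.29 m


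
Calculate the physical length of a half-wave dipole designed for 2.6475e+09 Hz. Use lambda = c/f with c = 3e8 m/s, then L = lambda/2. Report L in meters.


lambda = c / f = 3.0000e+08 / 2.6475e+09 = 0.1133144 m
L = lambda / 2 = 0.1133144 / 2 = 0.05666 m

0.05666 m


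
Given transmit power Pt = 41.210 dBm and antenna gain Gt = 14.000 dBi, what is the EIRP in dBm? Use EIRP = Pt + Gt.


EIRP = Pt + Gt = 41.210 + 14.000 = 55.21 dBm

55.21 dBm


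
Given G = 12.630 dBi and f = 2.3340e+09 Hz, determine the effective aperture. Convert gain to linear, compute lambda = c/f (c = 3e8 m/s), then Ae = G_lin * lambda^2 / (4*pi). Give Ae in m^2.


lambda = c / f = 3.0000e+08 / 2.3340e+09 = 0.1285347 m
G_linear = 10^(12.630/10) = 18.32314
Ae = G_linear * lambda^2 / (4*pi) = 18.32314 * 0.1285347^2 / (4*pi) = 0.02409 m^2

0.02409 m^2


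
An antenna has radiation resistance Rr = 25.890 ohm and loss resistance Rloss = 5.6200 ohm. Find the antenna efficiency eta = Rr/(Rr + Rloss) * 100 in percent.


eta = 25.890 / (25.890 + 5.6200) * 100 = 82.16%

82.16%


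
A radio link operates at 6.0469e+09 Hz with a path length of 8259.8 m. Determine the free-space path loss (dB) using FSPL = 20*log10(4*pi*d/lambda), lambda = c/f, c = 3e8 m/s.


lambda = c / f = 3.0000e+08 / 6.0469e+09 = 0.04961220 m
FSPL = 20 * log10(4*pi*8259.8/0.04961220) = 126.4 dB

126.4 dB


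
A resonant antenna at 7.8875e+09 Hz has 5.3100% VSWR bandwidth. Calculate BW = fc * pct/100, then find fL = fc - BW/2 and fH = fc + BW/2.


BW = 7.8875e+09 * 5.3100/100 = 4.188262e+08 Hz
fL = 7.8875e+09 - 4.188262e+08/2 = 7.678e+09 Hz
fH = 7.8875e+09 + 4.188262e+08/2 = 8.097e+09 Hz

BW=4.188e+08 Hz, fL=7.678e+09 Hz, fH=8.097e+09 Hz


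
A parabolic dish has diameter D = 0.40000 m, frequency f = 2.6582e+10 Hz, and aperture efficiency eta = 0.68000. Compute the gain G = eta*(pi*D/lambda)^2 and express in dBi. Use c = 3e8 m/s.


lambda = c / f = 3.0000e+08 / 2.6582e+10 = 0.01128583 m
G_linear = 0.68000 * (pi * 0.40000 / 0.01128583)^2 = 8430.661
G_dBi = 10 * log10(8430.661) = 39.26 dBi

39.26 dBi


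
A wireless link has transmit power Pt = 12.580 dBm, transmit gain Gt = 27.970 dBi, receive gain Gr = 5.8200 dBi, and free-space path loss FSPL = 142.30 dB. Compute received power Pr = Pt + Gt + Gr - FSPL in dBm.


Pr = 12.580 + 27.970 + 5.8200 - 142.30 = -95.93 dBm

-95.93 dBm


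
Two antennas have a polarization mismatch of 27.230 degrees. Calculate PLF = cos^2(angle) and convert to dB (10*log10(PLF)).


PLF_linear = cos^2(27.230 deg) = 0.7906356
PLF_dB = 10 * log10(0.7906356) = -1.020 dB

-1.020 dB


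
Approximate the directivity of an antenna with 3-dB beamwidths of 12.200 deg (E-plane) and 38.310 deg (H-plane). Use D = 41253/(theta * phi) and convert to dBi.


D_linear = 41253 / (12.200 * 38.310) = 88.26399
D_dBi = 10 * log10(88.26399) = 19.46 dBi

19.46 dBi


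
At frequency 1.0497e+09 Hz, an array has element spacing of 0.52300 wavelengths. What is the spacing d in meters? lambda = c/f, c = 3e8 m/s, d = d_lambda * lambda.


lambda = c / f = 3.0000e+08 / 1.0497e+09 = 0.2857959 m
d = 0.52300 * 0.2857959 = 0.1495 m

0.1495 m


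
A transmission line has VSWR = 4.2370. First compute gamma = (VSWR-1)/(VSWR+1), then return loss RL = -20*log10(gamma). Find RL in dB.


gamma = (4.2370 - 1) / (4.2370 + 1) = 0.6181020
RL = -20 * log10(0.6181020) = 4.179 dB

4.179 dB


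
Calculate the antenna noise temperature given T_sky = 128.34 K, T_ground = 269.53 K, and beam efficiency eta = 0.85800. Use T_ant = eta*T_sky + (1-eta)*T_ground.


T_ant = 0.85800 * 128.34 + (1 - 0.85800) * 269.53 = 148.4 K

148.4 K


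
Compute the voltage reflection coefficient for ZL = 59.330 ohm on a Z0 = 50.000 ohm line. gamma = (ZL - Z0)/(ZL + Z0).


gamma = (59.330 - 50.000) / (59.330 + 50.000) = 0.08534

0.08534


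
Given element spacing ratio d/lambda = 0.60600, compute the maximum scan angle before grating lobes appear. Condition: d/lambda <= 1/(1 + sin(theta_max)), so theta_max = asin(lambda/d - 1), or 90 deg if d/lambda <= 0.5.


lambda/d - 1 = 1/0.60600 - 1 = 0.6501650
theta_max = asin(0.6501650) = 40.55 deg

40.55 deg


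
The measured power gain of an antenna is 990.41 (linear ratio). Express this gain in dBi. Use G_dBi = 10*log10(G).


G_dBi = 10 * log10(990.41) = 29.96 dBi

29.96 dBi


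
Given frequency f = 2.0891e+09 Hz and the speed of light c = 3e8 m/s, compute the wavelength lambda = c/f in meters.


lambda = c / f = 3.0000e+08 / 2.0891e+09 = 0.1436 m

0.1436 m


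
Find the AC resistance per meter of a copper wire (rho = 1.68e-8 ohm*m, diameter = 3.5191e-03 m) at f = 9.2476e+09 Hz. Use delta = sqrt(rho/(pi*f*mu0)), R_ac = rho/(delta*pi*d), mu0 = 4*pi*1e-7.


delta = sqrt(1.68e-8 / (pi * 9.2476e+09 * 4*pi*1e-7)) = 6.783600e-07 m
R_ac = 1.68e-8 / (6.783600e-07 * pi * 3.5191e-03) = 2.240 ohm/m

2.240 ohm/m


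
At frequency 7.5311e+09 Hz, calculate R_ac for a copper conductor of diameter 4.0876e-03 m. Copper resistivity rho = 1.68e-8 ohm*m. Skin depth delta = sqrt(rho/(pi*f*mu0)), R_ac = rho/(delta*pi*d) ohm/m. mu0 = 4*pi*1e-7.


delta = sqrt(1.68e-8 / (pi * 7.5311e+09 * 4*pi*1e-7)) = 7.517018e-07 m
R_ac = 1.68e-8 / (7.517018e-07 * pi * 4.0876e-03) = 1.740 ohm/m

1.740 ohm/m


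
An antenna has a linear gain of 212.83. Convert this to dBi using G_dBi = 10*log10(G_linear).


G_dBi = 10 * log10(212.83) = 23.28 dBi

23.28 dBi


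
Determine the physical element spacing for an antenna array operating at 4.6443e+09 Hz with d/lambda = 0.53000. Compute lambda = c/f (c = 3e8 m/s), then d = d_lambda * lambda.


lambda = c / f = 3.0000e+08 / 4.6443e+09 = 0.06459531 m
d = 0.53000 * 0.06459531 = 0.03424 m

0.03424 m


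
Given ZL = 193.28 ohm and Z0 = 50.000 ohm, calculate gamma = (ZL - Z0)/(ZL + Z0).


gamma = (193.28 - 50.000) / (193.28 + 50.000) = 0.5890

0.5890


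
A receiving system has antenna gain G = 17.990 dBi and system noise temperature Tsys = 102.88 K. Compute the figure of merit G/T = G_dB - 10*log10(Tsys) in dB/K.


G/T = 17.990 - 10*log10(102.88) = 17.990 - 20.12331 = -2.133 dB/K

-2.133 dB/K


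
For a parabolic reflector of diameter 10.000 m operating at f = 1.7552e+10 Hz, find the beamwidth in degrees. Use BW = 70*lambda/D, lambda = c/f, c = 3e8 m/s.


lambda = c / f = 3.0000e+08 / 1.7552e+10 = 0.01709207 m
BW = 70 * 0.01709207 / 10.000 = 0.1196 deg

0.1196 deg


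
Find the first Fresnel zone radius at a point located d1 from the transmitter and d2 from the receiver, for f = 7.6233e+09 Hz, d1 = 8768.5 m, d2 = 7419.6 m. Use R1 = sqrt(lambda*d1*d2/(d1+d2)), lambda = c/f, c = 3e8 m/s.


lambda = c / f = 3.0000e+08 / 7.6233e+09 = 0.03935304 m
R1 = sqrt(0.03935304 * 8768.5 * 7419.6 / (8768.5 + 7419.6)) = 12.58 m

12.58 m


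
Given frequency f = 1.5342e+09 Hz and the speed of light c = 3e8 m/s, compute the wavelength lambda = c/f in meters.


lambda = c / f = 3.0000e+08 / 1.5342e+09 = 0.1955 m

0.1955 m


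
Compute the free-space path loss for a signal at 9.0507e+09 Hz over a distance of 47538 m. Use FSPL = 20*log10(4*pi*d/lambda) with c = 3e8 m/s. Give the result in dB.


lambda = c / f = 3.0000e+08 / 9.0507e+09 = 0.03314661 m
FSPL = 20 * log10(4*pi*47538/0.03314661) = 145.1 dB

145.1 dB


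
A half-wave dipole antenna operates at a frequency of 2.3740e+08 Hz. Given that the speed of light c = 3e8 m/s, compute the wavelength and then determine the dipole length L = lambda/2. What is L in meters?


lambda = c / f = 3.0000e+08 / 2.3740e+08 = 1.263690 m
L = lambda / 2 = 1.263690 / 2 = 0.6318 m

0.6318 m


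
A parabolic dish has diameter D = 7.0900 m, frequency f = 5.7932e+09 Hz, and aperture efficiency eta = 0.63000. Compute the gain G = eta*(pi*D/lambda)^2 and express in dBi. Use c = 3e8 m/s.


lambda = c / f = 3.0000e+08 / 5.7932e+09 = 0.05178485 m
G_linear = 0.63000 * (pi * 7.0900 / 0.05178485)^2 = 116554.0
G_dBi = 10 * log10(116554.0) = 50.67 dBi

50.67 dBi


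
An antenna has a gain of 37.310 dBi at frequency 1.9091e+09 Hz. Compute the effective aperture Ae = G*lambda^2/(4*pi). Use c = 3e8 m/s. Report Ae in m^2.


lambda = c / f = 3.0000e+08 / 1.9091e+09 = 0.1571421 m
G_linear = 10^(37.310/10) = 5382.698
Ae = G_linear * lambda^2 / (4*pi) = 5382.698 * 0.1571421^2 / (4*pi) = 10.58 m^2

10.58 m^2


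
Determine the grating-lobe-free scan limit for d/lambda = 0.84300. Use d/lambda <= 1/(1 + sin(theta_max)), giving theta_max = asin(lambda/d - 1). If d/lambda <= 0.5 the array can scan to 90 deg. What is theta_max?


lambda/d - 1 = 1/0.84300 - 1 = 0.1862396
theta_max = asin(0.1862396) = 10.73 deg

10.73 deg


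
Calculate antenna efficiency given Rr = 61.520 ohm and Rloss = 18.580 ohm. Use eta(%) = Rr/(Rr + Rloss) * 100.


eta = 61.520 / (61.520 + 18.580) * 100 = 76.80%

76.80%


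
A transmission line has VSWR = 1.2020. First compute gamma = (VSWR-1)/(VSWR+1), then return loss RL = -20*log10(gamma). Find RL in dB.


gamma = (1.2020 - 1) / (1.2020 + 1) = 0.09173479
RL = -20 * log10(0.09173479) = 20.75 dB

20.75 dB


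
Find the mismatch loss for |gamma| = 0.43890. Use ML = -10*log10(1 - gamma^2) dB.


ML = -10 * log10(1 - 0.43890^2) = -10 * log10(0.80736679) = 0.9293 dB

0.9293 dB


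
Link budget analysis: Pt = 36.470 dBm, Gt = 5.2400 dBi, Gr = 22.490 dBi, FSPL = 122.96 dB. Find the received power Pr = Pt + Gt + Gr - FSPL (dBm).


Pr = 36.470 + 5.2400 + 22.490 - 122.96 = -58.76 dBm

-58.76 dBm


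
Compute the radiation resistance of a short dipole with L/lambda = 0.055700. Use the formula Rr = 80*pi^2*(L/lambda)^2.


Rr = 80 * pi^2 * (0.055700)^2 = 80 * 9.869604 * 3.102490e-03 = 2.450 ohm

2.450 ohm


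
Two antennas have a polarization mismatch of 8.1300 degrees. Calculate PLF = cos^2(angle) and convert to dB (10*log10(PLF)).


PLF_linear = cos^2(8.1300 deg) = 0.9800005
PLF_dB = 10 * log10(0.9800005) = -0.08774 dB

-0.08774 dB


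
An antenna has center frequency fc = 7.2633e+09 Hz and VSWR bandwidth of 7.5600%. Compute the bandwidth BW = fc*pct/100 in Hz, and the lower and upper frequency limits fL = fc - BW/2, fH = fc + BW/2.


BW = 7.2633e+09 * 7.5600/100 = 5.491055e+08 Hz
fL = 7.2633e+09 - 5.491055e+08/2 = 6.989e+09 Hz
fH = 7.2633e+09 + 5.491055e+08/2 = 7.538e+09 Hz

BW=5.491e+08 Hz, fL=6.989e+09 Hz, fH=7.538e+09 Hz


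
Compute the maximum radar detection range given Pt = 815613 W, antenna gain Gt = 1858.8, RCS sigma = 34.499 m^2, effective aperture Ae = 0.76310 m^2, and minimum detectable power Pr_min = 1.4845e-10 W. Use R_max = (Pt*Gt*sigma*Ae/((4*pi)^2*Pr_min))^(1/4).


R^4 = 815613*1858.8*34.499*0.76310 / ((4*pi)^2 * 1.4845e-10) = 1.702569e+18
R_max = 1.702569e+18^0.25 = 36122 m

36122 m


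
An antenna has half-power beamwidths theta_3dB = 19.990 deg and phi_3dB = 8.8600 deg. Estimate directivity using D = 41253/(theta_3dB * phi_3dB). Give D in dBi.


D_linear = 41253 / (19.990 * 8.8600) = 232.9212
D_dBi = 10 * log10(232.9212) = 23.67 dBi

23.67 dBi


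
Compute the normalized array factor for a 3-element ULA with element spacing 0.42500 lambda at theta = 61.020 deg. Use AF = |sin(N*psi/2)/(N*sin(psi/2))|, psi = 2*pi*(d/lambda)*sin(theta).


psi = 2*pi*0.42500*sin(61.020 deg) = 2.335996 rad
AF = |sin(3*2.335996/2) / (3*sin(2.335996/2))| = 0.1285

0.1285


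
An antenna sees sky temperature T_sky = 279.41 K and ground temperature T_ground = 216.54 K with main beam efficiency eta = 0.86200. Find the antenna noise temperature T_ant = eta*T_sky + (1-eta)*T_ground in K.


T_ant = 0.86200 * 279.41 + (1 - 0.86200) * 216.54 = 270.7 K

270.7 K


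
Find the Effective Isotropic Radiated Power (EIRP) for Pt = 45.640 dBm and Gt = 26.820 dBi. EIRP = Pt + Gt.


EIRP = Pt + Gt = 45.640 + 26.820 = 72.46 dBm

72.46 dBm


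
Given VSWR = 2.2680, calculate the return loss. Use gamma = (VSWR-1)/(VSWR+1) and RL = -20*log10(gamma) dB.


gamma = (2.2680 - 1) / (2.2680 + 1) = 0.3880049
RL = -20 * log10(0.3880049) = 8.223 dB

8.223 dB


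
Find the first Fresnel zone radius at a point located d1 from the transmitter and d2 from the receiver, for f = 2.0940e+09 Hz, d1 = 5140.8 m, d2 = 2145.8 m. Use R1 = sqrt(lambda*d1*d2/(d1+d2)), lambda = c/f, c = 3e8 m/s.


lambda = c / f = 3.0000e+08 / 2.0940e+09 = 0.1432665 m
R1 = sqrt(0.1432665 * 5140.8 * 2145.8 / (5140.8 + 2145.8)) = 14.73 m

14.73 m


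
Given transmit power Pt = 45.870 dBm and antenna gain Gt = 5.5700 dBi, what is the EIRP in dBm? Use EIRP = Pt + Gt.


EIRP = Pt + Gt = 45.870 + 5.5700 = 51.44 dBm

51.44 dBm


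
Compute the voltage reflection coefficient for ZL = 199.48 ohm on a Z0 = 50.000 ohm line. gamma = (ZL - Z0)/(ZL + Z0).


gamma = (199.48 - 50.000) / (199.48 + 50.000) = 0.5992

0.5992


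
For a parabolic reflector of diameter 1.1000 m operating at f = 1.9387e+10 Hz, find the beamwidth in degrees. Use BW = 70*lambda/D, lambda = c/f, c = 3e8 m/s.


lambda = c / f = 3.0000e+08 / 1.9387e+10 = 0.01547429 m
BW = 70 * 0.01547429 / 1.1000 = 0.9847 deg

0.9847 deg


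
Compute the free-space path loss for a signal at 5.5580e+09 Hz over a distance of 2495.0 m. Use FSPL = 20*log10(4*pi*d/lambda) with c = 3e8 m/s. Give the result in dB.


lambda = c / f = 3.0000e+08 / 5.5580e+09 = 0.05397625 m
FSPL = 20 * log10(4*pi*2495.0/0.05397625) = 115.3 dB

115.3 dB


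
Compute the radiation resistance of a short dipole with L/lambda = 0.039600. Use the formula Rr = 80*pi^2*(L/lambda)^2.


Rr = 80 * pi^2 * (0.039600)^2 = 80 * 9.869604 * 1.568160e-03 = 1.238 ohm

1.238 ohm


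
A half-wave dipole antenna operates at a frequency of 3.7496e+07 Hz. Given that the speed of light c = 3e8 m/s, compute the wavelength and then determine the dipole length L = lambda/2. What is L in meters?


lambda = c / f = 3.0000e+08 / 3.7496e+07 = 8.000853 m
L = lambda / 2 = 8.000853 / 2 = 4.000 m

4.000 m


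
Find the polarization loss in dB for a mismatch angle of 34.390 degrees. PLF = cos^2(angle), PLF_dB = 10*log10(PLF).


PLF_linear = cos^2(34.390 deg) = 0.6809750
PLF_dB = 10 * log10(0.6809750) = -1.669 dB

-1.669 dB


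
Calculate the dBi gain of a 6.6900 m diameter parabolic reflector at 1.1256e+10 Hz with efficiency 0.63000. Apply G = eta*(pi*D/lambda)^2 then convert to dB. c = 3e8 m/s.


lambda = c / f = 3.0000e+08 / 1.1256e+10 = 0.02665245 m
G_linear = 0.63000 * (pi * 6.6900 / 0.02665245)^2 = 391758.3
G_dBi = 10 * log10(391758.3) = 55.93 dBi

55.93 dBi


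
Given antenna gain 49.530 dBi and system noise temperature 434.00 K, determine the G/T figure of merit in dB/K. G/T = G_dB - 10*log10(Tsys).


G/T = 49.530 - 10*log10(434.00) = 49.530 - 26.37490 = 23.16 dB/K

23.16 dB/K


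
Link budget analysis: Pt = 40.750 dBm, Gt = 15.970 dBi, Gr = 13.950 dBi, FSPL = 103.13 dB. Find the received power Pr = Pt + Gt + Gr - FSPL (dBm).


Pr = 40.750 + 15.970 + 13.950 - 103.13 = -32.46 dBm

-32.46 dBm


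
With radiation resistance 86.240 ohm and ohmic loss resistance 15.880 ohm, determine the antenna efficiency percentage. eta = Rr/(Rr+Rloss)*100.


eta = 86.240 / (86.240 + 15.880) * 100 = 84.45%

84.45%


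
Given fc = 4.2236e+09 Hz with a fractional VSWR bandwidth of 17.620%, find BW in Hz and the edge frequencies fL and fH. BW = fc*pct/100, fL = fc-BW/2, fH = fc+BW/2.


BW = 4.2236e+09 * 17.620/100 = 7.441983e+08 Hz
fL = 4.2236e+09 - 7.441983e+08/2 = 3.852e+09 Hz
fH = 4.2236e+09 + 7.441983e+08/2 = 4.596e+09 Hz

BW=7.442e+08 Hz, fL=3.852e+09 Hz, fH=4.596e+09 Hz


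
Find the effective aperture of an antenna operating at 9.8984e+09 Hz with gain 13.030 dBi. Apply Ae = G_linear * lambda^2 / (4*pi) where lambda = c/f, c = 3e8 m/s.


lambda = c / f = 3.0000e+08 / 9.8984e+09 = 0.03030793 m
G_linear = 10^(13.030/10) = 20.09093
Ae = G_linear * lambda^2 / (4*pi) = 20.09093 * 0.03030793^2 / (4*pi) = 1.469e-03 m^2

1.469e-03 m^2


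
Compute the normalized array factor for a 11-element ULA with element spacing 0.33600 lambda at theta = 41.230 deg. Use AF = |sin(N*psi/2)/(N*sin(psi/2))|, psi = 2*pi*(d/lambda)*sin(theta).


psi = 2*pi*0.33600*sin(41.230 deg) = 1.391424 rad
AF = |sin(11*1.391424/2) / (11*sin(1.391424/2))| = 0.1390

0.1390


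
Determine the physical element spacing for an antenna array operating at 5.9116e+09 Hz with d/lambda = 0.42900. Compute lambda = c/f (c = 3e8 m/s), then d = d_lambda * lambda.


lambda = c / f = 3.0000e+08 / 5.9116e+09 = 0.05074768 m
d = 0.42900 * 0.05074768 = 0.02177 m

0.02177 m


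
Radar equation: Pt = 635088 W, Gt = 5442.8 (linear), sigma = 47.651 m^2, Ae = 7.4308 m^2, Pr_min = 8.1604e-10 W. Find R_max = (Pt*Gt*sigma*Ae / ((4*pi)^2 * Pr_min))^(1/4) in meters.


R^4 = 635088*5442.8*47.651*7.4308 / ((4*pi)^2 * 8.1604e-10) = 9.498012e+18
R_max = 9.498012e+18^0.25 = 55515 m

55515 m


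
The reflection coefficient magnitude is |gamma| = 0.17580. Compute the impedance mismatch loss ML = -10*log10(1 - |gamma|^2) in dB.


ML = -10 * log10(1 - 0.17580^2) = -10 * log10(0.96909436) = 0.1363 dB

0.1363 dB


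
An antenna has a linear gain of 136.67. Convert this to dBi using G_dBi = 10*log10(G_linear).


G_dBi = 10 * log10(136.67) = 21.36 dBi

21.36 dBi


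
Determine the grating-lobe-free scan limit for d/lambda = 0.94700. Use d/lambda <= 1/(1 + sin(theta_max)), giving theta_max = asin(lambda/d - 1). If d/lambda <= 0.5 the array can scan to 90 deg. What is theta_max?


lambda/d - 1 = 1/0.94700 - 1 = 0.05596621
theta_max = asin(0.05596621) = 3.208 deg

3.208 deg


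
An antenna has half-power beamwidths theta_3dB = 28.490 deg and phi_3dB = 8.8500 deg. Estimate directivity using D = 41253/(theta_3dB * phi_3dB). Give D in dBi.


D_linear = 41253 / (28.490 * 8.8500) = 163.6138
D_dBi = 10 * log10(163.6138) = 22.14 dBi

22.14 dBi


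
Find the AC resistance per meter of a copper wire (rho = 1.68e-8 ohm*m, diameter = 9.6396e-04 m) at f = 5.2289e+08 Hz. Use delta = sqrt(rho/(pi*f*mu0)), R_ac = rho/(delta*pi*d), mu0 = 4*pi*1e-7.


delta = sqrt(1.68e-8 / (pi * 5.2289e+08 * 4*pi*1e-7)) = 2.852789e-06 m
R_ac = 1.68e-8 / (2.852789e-06 * pi * 9.6396e-04) = 1.945 ohm/m

1.945 ohm/m


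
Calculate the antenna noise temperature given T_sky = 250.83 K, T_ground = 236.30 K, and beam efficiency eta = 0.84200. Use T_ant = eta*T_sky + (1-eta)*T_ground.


T_ant = 0.84200 * 250.83 + (1 - 0.84200) * 236.30 = 248.5 K

248.5 K


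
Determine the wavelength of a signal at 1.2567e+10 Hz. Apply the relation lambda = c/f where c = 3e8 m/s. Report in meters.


lambda = c / f = 3.0000e+08 / 1.2567e+10 = 0.02387 m

0.02387 m


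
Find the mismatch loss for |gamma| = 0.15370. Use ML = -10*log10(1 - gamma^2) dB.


ML = -10 * log10(1 - 0.15370^2) = -10 * log10(0.97637631) = 0.1038 dB

0.1038 dB


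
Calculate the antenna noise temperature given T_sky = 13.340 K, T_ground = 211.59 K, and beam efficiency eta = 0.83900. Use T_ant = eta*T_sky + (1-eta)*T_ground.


T_ant = 0.83900 * 13.340 + (1 - 0.83900) * 211.59 = 45.26 K

45.26 K


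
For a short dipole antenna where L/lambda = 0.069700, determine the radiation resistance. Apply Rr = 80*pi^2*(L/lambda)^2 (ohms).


Rr = 80 * pi^2 * (0.069700)^2 = 80 * 9.869604 * 4.858090e-03 = 3.836 ohm

3.836 ohm


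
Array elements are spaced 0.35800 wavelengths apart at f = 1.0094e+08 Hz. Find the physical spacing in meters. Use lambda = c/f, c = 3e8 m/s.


lambda = c / f = 3.0000e+08 / 1.0094e+08 = 2.972063 m
d = 0.35800 * 2.972063 = 1.064 m

1.064 m


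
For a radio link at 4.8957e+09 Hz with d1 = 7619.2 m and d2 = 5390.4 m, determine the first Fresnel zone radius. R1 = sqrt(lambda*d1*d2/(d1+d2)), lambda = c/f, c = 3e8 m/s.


lambda = c / f = 3.0000e+08 / 4.8957e+09 = 0.06127826 m
R1 = sqrt(0.06127826 * 7619.2 * 5390.4 / (7619.2 + 5390.4)) = 13.91 m

13.91 m


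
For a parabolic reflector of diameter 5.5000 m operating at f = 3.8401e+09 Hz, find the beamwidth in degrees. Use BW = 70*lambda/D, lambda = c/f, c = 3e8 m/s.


lambda = c / f = 3.0000e+08 / 3.8401e+09 = 0.07812297 m
BW = 70 * 0.07812297 / 5.5000 = 0.9943 deg

0.9943 deg


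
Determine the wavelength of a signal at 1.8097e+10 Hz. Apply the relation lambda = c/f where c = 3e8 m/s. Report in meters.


lambda = c / f = 3.0000e+08 / 1.8097e+10 = 0.01658 m

0.01658 m


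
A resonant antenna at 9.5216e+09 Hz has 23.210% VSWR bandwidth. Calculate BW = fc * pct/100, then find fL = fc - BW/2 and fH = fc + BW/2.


BW = 9.5216e+09 * 23.210/100 = 2.209963e+09 Hz
fL = 9.5216e+09 - 2.209963e+09/2 = 8.417e+09 Hz
fH = 9.5216e+09 + 2.209963e+09/2 = 1.063e+10 Hz

BW=2.210e+09 Hz, fL=8.417e+09 Hz, fH=1.063e+10 Hz


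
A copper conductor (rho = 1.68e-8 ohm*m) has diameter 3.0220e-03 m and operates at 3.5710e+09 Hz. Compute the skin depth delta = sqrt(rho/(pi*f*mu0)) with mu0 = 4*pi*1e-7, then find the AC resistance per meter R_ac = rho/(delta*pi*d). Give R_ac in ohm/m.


delta = sqrt(1.68e-8 / (pi * 3.5710e+09 * 4*pi*1e-7)) = 1.091641e-06 m
R_ac = 1.68e-8 / (1.091641e-06 * pi * 3.0220e-03) = 1.621 ohm/m

1.621 ohm/m


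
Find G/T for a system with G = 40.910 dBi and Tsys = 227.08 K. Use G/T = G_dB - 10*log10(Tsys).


G/T = 40.910 - 10*log10(227.08) = 40.910 - 23.56179 = 17.35 dB/K

17.35 dB/K


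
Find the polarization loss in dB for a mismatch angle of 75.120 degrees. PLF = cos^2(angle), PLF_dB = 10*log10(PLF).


PLF_linear = cos^2(75.120 deg) = 0.06594390
PLF_dB = 10 * log10(0.06594390) = -11.81 dB

-11.81 dB


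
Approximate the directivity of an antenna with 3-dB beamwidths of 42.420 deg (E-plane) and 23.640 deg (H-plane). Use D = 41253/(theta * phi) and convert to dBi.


D_linear = 41253 / (42.420 * 23.640) = 41.13745
D_dBi = 10 * log10(41.13745) = 16.14 dBi

16.14 dBi


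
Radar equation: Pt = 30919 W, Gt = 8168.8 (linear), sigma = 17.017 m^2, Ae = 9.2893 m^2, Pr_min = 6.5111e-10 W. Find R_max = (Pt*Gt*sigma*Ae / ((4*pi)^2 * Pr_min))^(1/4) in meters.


R^4 = 30919*8168.8*17.017*9.2893 / ((4*pi)^2 * 6.5111e-10) = 3.883073e+17
R_max = 3.883073e+17^0.25 = 24963 m

24963 m


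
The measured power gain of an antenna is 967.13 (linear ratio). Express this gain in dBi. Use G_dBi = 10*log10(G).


G_dBi = 10 * log10(967.13) = 29.85 dBi

29.85 dBi


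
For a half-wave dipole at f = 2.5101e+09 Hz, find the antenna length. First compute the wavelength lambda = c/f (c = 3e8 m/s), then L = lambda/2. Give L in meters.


lambda = c / f = 3.0000e+08 / 2.5101e+09 = 0.1195172 m
L = lambda / 2 = 0.1195172 / 2 = 0.05976 m

0.05976 m


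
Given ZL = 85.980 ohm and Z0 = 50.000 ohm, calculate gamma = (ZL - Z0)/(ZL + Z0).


gamma = (85.980 - 50.000) / (85.980 + 50.000) = 0.2646

0.2646


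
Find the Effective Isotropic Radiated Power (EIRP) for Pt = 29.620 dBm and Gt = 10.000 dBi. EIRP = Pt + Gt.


EIRP = Pt + Gt = 29.620 + 10.000 = 39.62 dBm

39.62 dBm


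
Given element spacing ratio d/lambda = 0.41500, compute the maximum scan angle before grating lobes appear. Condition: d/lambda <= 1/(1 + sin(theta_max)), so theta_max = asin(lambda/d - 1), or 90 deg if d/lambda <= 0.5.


lambda/d - 1 = 1/0.41500 - 1 = 1.409639 >= 1
d/lambda <= 0.5, so the array can scan to endfire without grating lobes: theta_max = 90 deg

90 deg


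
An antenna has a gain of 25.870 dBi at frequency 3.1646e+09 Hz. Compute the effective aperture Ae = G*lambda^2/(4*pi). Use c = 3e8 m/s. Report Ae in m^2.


lambda = c / f = 3.0000e+08 / 3.1646e+09 = 0.09479871 m
G_linear = 10^(25.870/10) = 386.3670
Ae = G_linear * lambda^2 / (4*pi) = 386.3670 * 0.09479871^2 / (4*pi) = 0.2763 m^2

0.2763 m^2


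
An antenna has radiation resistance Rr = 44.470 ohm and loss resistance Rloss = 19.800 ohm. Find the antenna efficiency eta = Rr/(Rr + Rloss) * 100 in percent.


eta = 44.470 / (44.470 + 19.800) * 100 = 69.19%

69.19%


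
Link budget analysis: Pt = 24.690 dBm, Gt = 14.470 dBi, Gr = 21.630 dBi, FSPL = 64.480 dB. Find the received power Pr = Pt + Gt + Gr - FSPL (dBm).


Pr = 24.690 + 14.470 + 21.630 - 64.480 = -3.69 dBm

-3.69 dBm


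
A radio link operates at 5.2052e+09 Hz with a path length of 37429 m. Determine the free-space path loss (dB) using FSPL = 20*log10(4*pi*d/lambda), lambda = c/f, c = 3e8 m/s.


lambda = c / f = 3.0000e+08 / 5.2052e+09 = 0.05763467 m
FSPL = 20 * log10(4*pi*37429/0.05763467) = 138.2 dB

138.2 dB


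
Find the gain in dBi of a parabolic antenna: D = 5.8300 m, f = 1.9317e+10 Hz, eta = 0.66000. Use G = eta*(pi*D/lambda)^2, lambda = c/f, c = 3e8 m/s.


lambda = c / f = 3.0000e+08 / 1.9317e+10 = 0.01553036 m
G_linear = 0.66000 * (pi * 5.8300 / 0.01553036)^2 = 917947.3
G_dBi = 10 * log10(917947.3) = 59.63 dBi

59.63 dBi


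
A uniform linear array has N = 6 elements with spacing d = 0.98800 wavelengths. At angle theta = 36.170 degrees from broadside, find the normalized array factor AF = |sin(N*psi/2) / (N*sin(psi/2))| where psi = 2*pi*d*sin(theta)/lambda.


psi = 2*pi*0.98800*sin(36.170 deg) = 3.663731 rad
AF = |sin(6*3.663731/2) / (6*sin(3.663731/2))| = 0.1725

0.1725


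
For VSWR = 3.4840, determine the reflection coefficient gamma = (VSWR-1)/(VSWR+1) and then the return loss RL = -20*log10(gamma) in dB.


gamma = (3.4840 - 1) / (3.4840 + 1) = 0.5539697
RL = -20 * log10(0.5539697) = 5.130 dB

5.130 dB


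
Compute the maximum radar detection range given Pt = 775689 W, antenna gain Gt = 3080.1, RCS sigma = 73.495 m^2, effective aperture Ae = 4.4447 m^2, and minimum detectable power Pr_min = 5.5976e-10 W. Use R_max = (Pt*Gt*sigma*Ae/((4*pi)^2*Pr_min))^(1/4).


R^4 = 775689*3080.1*73.495*4.4447 / ((4*pi)^2 * 5.5976e-10) = 8.829398e+18
R_max = 8.829398e+18^0.25 = 54511 m

54511 m


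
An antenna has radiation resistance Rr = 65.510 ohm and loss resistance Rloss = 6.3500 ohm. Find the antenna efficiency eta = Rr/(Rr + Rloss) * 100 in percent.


eta = 65.510 / (65.510 + 6.3500) * 100 = 91.16%

91.16%


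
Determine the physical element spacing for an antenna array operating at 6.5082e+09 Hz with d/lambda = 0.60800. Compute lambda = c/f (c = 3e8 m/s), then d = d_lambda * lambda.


lambda = c / f = 3.0000e+08 / 6.5082e+09 = 0.04609569 m
d = 0.60800 * 0.04609569 = 0.02803 m

0.02803 m


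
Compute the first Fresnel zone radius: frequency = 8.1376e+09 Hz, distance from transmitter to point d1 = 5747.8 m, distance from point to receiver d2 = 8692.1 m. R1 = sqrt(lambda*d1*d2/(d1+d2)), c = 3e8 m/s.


lambda = c / f = 3.0000e+08 / 8.1376e+09 = 0.03686591 m
R1 = sqrt(0.03686591 * 5747.8 * 8692.1 / (5747.8 + 8692.1)) = 11.29 m

11.29 m


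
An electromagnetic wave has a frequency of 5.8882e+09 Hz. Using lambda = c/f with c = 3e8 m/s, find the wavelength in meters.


lambda = c / f = 3.0000e+08 / 5.8882e+09 = 0.05095 m

0.05095 m


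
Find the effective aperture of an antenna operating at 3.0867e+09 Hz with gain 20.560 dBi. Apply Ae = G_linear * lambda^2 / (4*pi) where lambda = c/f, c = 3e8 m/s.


lambda = c / f = 3.0000e+08 / 3.0867e+09 = 0.09719118 m
G_linear = 10^(20.560/10) = 113.7627
Ae = G_linear * lambda^2 / (4*pi) = 113.7627 * 0.09719118^2 / (4*pi) = 0.08552 m^2

0.08552 m^2


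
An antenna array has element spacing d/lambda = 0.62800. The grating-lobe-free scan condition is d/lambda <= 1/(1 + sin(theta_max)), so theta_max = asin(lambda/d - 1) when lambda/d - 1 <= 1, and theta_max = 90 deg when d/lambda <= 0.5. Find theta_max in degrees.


lambda/d - 1 = 1/0.62800 - 1 = 0.5923567
theta_max = asin(0.5923567) = 36.32 deg

36.32 deg


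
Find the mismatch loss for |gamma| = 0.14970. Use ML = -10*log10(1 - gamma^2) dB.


ML = -10 * log10(1 - 0.14970^2) = -10 * log10(0.97758991) = 0.09843 dB

0.09843 dB


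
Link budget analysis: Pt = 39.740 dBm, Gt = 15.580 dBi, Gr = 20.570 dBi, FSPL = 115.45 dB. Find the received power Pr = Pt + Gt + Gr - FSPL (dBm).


Pr = 39.740 + 15.580 + 20.570 - 115.45 = -39.56 dBm

-39.56 dBm


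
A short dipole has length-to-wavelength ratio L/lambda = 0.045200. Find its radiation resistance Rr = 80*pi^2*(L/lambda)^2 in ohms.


Rr = 80 * pi^2 * (0.045200)^2 = 80 * 9.869604 * 2.043040e-03 = 1.613 ohm

1.613 ohm


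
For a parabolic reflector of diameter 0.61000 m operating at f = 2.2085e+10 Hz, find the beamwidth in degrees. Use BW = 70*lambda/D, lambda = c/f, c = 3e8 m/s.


lambda = c / f = 3.0000e+08 / 2.2085e+10 = 0.01358388 m
BW = 70 * 0.01358388 / 0.61000 = 1.559 deg

1.559 deg


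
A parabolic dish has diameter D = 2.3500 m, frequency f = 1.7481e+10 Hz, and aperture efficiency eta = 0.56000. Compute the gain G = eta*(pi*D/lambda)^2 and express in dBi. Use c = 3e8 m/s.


lambda = c / f = 3.0000e+08 / 1.7481e+10 = 0.01716149 m
G_linear = 0.56000 * (pi * 2.3500 / 0.01716149)^2 = 103636.7
G_dBi = 10 * log10(103636.7) = 50.16 dBi

50.16 dBi


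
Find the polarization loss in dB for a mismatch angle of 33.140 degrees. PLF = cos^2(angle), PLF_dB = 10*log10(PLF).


PLF_linear = cos^2(33.140 deg) = 0.7011337
PLF_dB = 10 * log10(0.7011337) = -1.542 dB

-1.542 dB


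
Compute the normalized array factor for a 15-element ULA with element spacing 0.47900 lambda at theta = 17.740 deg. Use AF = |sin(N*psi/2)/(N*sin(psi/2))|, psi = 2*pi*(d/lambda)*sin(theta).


psi = 2*pi*0.47900*sin(17.740 deg) = 0.9170333 rad
AF = |sin(15*0.9170333/2) / (15*sin(0.9170333/2))| = 0.08437

0.08437


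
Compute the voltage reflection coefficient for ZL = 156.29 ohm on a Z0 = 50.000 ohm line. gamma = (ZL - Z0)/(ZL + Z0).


gamma = (156.29 - 50.000) / (156.29 + 50.000) = 0.5152

0.5152


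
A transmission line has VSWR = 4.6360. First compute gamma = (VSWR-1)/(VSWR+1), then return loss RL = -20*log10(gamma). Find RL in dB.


gamma = (4.6360 - 1) / (4.6360 + 1) = 0.6451384
RL = -20 * log10(0.6451384) = 3.807 dB

3.807 dB


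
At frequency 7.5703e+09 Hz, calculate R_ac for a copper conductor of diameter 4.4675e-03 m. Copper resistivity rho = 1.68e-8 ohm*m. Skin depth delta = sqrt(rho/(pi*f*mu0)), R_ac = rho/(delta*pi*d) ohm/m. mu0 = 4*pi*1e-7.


delta = sqrt(1.68e-8 / (pi * 7.5703e+09 * 4*pi*1e-7)) = 7.497530e-07 m
R_ac = 1.68e-8 / (7.497530e-07 * pi * 4.4675e-03) = 1.597 ohm/m

1.597 ohm/m


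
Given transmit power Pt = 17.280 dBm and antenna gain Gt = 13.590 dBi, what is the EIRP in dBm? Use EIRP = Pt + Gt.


EIRP = Pt + Gt = 17.280 + 13.590 = 30.87 dBm

30.87 dBm


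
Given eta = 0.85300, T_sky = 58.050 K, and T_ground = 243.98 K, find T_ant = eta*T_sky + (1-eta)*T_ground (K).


T_ant = 0.85300 * 58.050 + (1 - 0.85300) * 243.98 = 85.38 K

85.38 K


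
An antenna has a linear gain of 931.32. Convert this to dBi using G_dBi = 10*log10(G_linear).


G_dBi = 10 * log10(931.32) = 29.69 dBi

29.69 dBi


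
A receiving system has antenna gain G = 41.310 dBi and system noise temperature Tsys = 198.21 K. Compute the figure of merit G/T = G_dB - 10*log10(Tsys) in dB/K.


G/T = 41.310 - 10*log10(198.21) = 41.310 - 22.97126 = 18.34 dB/K

18.34 dB/K


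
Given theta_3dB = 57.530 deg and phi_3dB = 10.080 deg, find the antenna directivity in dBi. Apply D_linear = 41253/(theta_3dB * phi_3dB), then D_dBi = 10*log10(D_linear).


D_linear = 41253 / (57.530 * 10.080) = 71.13783
D_dBi = 10 * log10(71.13783) = 18.52 dBi

18.52 dBi


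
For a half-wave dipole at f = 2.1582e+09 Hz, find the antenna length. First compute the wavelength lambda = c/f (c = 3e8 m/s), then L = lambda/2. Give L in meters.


lambda = c / f = 3.0000e+08 / 2.1582e+09 = 0.1390047 m
L = lambda / 2 = 0.1390047 / 2 = 0.06950 m

0.06950 m


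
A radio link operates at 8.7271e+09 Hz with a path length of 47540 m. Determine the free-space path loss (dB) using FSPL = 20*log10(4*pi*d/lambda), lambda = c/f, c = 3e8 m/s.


lambda = c / f = 3.0000e+08 / 8.7271e+09 = 0.03437568 m
FSPL = 20 * log10(4*pi*47540/0.03437568) = 144.8 dB

144.8 dB


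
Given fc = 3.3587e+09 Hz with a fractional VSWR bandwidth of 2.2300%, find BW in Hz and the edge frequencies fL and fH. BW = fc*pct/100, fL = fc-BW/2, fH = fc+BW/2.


BW = 3.3587e+09 * 2.2300/100 = 7.489901e+07 Hz
fL = 3.3587e+09 - 7.489901e+07/2 = 3.321e+09 Hz
fH = 3.3587e+09 + 7.489901e+07/2 = 3.396e+09 Hz

BW=7.490e+07 Hz, fL=3.321e+09 Hz, fH=3.396e+09 Hz


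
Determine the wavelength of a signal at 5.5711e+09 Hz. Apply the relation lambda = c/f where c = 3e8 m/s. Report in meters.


lambda = c / f = 3.0000e+08 / 5.5711e+09 = 0.05385 m

0.05385 m


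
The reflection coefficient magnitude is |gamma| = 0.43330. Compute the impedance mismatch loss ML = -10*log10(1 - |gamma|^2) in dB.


ML = -10 * log10(1 - 0.43330^2) = -10 * log10(0.81225111) = 0.9031 dB

0.9031 dB


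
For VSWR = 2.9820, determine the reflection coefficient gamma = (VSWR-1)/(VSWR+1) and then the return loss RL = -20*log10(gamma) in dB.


gamma = (2.9820 - 1) / (2.9820 + 1) = 0.4977398
RL = -20 * log10(0.4977398) = 6.060 dB

6.060 dB


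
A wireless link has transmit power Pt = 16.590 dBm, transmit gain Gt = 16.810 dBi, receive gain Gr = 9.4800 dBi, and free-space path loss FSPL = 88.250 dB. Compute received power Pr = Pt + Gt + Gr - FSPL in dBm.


Pr = 16.590 + 16.810 + 9.4800 - 88.250 = -45.37 dBm

-45.37 dBm


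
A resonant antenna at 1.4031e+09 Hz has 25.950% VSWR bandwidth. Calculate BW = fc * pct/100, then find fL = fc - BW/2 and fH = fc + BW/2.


BW = 1.4031e+09 * 25.950/100 = 3.641044e+08 Hz
fL = 1.4031e+09 - 3.641044e+08/2 = 1.221e+09 Hz
fH = 1.4031e+09 + 3.641044e+08/2 = 1.585e+09 Hz

BW=3.641e+08 Hz, fL=1.221e+09 Hz, fH=1.585e+09 Hz


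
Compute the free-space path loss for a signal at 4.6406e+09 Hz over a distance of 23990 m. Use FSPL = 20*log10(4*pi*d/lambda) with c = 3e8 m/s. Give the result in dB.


lambda = c / f = 3.0000e+08 / 4.6406e+09 = 0.06464681 m
FSPL = 20 * log10(4*pi*23990/0.06464681) = 133.4 dB

133.4 dB


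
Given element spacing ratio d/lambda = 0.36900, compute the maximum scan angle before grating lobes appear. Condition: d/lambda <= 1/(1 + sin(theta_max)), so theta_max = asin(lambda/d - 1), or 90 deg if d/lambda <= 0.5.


lambda/d - 1 = 1/0.36900 - 1 = 1.710027 >= 1
d/lambda <= 0.5, so the array can scan to endfire without grating lobes: theta_max = 90 deg

90 deg


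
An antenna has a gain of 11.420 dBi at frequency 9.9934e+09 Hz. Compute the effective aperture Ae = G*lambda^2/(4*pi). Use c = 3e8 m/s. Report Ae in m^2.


lambda = c / f = 3.0000e+08 / 9.9934e+09 = 0.03001981 m
G_linear = 10^(11.420/10) = 13.86756
Ae = G_linear * lambda^2 / (4*pi) = 13.86756 * 0.03001981^2 / (4*pi) = 9.945e-04 m^2

9.945e-04 m^2


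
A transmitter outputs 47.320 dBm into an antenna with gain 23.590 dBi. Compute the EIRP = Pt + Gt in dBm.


EIRP = Pt + Gt = 47.320 + 23.590 = 70.91 dBm

70.91 dBm


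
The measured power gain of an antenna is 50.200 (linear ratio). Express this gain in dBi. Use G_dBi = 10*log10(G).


G_dBi = 10 * log10(50.200) = 17.01 dBi

17.01 dBi


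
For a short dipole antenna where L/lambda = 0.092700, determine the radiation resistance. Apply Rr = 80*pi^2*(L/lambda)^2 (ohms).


Rr = 80 * pi^2 * (0.092700)^2 = 80 * 9.869604 * 8.593290e-03 = 6.785 ohm

6.785 ohm


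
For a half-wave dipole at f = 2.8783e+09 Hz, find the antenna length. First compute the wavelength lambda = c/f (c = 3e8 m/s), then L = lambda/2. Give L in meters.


lambda = c / f = 3.0000e+08 / 2.8783e+09 = 0.1042282 m
L = lambda / 2 = 0.1042282 / 2 = 0.05211 m

0.05211 m


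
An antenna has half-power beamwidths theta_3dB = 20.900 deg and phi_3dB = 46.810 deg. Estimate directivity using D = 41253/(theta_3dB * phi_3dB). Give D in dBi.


D_linear = 41253 / (20.900 * 46.810) = 42.16680
D_dBi = 10 * log10(42.16680) = 16.25 dBi

16.25 dBi


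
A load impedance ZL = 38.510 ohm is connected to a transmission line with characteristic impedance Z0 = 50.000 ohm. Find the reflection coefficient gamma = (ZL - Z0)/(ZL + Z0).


gamma = (38.510 - 50.000) / (38.510 + 50.000) = -0.1298

-0.1298


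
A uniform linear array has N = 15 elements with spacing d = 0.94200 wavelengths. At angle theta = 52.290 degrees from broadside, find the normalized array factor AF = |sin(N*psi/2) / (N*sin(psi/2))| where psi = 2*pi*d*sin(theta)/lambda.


psi = 2*pi*0.94200*sin(52.290 deg) = 4.682431 rad
AF = |sin(15*4.682431/2) / (15*sin(4.682431/2))| = 0.04940

0.04940


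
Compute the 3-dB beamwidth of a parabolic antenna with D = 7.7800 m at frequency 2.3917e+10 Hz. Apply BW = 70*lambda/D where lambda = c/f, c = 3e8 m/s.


lambda = c / f = 3.0000e+08 / 2.3917e+10 = 0.01254338 m
BW = 70 * 0.01254338 / 7.7800 = 0.1129 deg

0.1129 deg


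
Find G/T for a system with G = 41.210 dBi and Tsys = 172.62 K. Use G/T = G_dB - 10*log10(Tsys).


G/T = 41.210 - 10*log10(172.62) = 41.210 - 22.37091 = 18.84 dB/K

18.84 dB/K


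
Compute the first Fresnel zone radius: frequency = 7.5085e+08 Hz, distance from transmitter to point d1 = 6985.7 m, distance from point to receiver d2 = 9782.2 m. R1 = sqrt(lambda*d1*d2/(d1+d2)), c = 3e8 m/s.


lambda = c / f = 3.0000e+08 / 7.5085e+08 = 0.3995472 m
R1 = sqrt(0.3995472 * 6985.7 * 9782.2 / (6985.7 + 9782.2)) = 40.35 m

40.35 m


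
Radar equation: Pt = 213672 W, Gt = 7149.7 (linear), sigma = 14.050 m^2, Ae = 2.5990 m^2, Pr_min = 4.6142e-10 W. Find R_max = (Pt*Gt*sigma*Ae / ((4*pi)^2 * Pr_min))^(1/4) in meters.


R^4 = 213672*7149.7*14.050*2.5990 / ((4*pi)^2 * 4.6142e-10) = 7.655999e+17
R_max = 7.655999e+17^0.25 = 29580 m

29580 m


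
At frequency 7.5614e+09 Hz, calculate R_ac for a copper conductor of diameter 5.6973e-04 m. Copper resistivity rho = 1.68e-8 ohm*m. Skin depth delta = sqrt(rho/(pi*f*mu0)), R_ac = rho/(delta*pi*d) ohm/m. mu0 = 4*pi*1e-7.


delta = sqrt(1.68e-8 / (pi * 7.5614e+09 * 4*pi*1e-7)) = 7.501941e-07 m
R_ac = 1.68e-8 / (7.501941e-07 * pi * 5.6973e-04) = 12.51 ohm/m

12.51 ohm/m


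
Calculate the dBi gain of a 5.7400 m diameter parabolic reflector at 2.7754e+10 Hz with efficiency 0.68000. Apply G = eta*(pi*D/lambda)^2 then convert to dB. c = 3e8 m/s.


lambda = c / f = 3.0000e+08 / 2.7754e+10 = 0.01080925 m
G_linear = 0.68000 * (pi * 5.7400 / 0.01080925)^2 = 1.892524e+06
G_dBi = 10 * log10(1.892524e+06) = 62.77 dBi

62.77 dBi


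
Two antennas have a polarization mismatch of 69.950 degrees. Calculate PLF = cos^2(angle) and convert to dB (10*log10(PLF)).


PLF_linear = cos^2(69.950 deg) = 0.1175393
PLF_dB = 10 * log10(0.1175393) = -9.298 dB

-9.298 dB


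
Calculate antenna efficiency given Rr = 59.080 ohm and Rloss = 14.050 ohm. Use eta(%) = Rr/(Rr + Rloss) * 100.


eta = 59.080 / (59.080 + 14.050) * 100 = 80.79%

80.79%


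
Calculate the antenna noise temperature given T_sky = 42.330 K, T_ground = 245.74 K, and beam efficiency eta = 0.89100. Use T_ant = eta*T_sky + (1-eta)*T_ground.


T_ant = 0.89100 * 42.330 + (1 - 0.89100) * 245.74 = 64.50 K

64.50 K


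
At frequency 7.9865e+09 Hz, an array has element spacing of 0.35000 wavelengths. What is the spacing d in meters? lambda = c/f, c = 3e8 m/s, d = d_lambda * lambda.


lambda = c / f = 3.0000e+08 / 7.9865e+09 = 0.03756339 m
d = 0.35000 * 0.03756339 = 0.01315 m

0.01315 m
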